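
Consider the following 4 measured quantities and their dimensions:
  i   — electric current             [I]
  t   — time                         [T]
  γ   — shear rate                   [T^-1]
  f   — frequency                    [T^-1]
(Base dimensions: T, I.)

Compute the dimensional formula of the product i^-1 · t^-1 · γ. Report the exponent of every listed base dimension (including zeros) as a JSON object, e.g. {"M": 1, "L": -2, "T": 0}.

Write exponents as rows T,I / cols i,t,γ,f:
  T: [ 0  1 -1 -1]
  I: [ 1  0  0  0]
  [T]: (-1)·0+(-1)·1+(1)·-1 = -2
  [I]: (-1)·1+(-1)·0+(1)·0 = -1
⇒ T^-2 I^-1

{"T": -2, "I": -1}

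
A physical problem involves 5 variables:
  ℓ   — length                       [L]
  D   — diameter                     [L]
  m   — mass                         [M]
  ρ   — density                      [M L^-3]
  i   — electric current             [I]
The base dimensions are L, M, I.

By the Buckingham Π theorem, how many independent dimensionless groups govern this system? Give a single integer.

2

Exponent matrix [L,M,I] × [ℓ,D,m,ρ,i]:
  L: [ 1  1  0 -3  0]
  M: [ 0  0  1  1  0]
  I: [ 0  0  0  0  1]
RREF → pivots at {ℓ,m,i} ⇒ r = 3
n=5, r=3 ⇒ 2 dimensionless groups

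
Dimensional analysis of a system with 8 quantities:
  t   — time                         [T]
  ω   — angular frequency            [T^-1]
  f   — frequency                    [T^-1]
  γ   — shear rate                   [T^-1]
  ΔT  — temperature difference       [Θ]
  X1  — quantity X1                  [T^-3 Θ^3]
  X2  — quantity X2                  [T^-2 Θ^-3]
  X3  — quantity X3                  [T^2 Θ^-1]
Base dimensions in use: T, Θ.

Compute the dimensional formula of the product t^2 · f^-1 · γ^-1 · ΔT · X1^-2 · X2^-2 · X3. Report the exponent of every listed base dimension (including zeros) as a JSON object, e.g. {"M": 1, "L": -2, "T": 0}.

{"T": 16, "Θ": 0}

Exponent matrix [T,Θ] × [t,ω,f,γ,ΔT,X1,X2,X3]:
  T: [ 1 -1 -1 -1  0 -3 -2  2]
  Θ: [ 0  0  0  0  1  3 -3 -1]
  [T]: (2)·1+(-1)·-1+(-1)·-1+(1)·0+(-2)·-3+(-2)·-2+(1)·2 = 16
  [Θ]: (2)·0+(-1)·0+(-1)·0+(1)·1+(-2)·3+(-2)·-3+(1)·-1 = 0
⇒ T^16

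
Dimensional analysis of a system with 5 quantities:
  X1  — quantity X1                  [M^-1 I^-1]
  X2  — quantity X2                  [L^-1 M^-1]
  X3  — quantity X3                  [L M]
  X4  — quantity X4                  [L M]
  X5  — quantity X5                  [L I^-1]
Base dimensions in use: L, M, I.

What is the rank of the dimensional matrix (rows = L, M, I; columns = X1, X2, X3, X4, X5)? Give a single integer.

Write exponents as rows L,M,I / cols X1,X2,X3,X4,X5:
  L: [ 0 -1  1  1  1]
  M: [-1 -1  1  1  0]
  I: [-1  0  0  0 -1]
Echelon form has 2 nonzero rows (pivots: X1,X2)

2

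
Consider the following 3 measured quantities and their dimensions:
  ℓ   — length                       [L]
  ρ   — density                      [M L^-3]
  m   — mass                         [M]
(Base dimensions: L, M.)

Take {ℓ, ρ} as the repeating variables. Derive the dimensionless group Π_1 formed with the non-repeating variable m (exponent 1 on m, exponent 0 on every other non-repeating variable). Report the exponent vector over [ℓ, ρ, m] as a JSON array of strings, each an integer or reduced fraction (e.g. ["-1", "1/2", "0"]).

["-3", "-1", "1"]

Dimensional matrix (L×M by ℓ×ρ×m):
  L: [ 1 -3  0]
  M: [ 0  1  1]
RREF → pivots at {ℓ,ρ} ⇒ r = 2
Pivot set = {ℓ,ρ}, free = {m}
RREF:
  r0: [   1    0    3]
  r1: [   0    1    1]
Fix exponent of m at 1; solve each RREF row for its pivot's exponent:
  r0: exp(ℓ) + (3)·1 = 0 ⇒ exp(ℓ) = -3
  r1: exp(ρ) + (1)·1 = 0 ⇒ exp(ρ) = -1
Π_1 = ℓ^-3 · ρ^-1 · m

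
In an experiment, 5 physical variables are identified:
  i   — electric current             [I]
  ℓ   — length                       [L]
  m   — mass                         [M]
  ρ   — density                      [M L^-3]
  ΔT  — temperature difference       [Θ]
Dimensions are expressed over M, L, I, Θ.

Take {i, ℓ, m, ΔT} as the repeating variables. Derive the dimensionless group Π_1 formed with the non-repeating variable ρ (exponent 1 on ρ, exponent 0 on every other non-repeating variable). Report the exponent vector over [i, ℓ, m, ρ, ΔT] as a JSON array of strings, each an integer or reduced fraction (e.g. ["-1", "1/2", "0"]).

["0", "3", "-1", "1", "0"]

Dimensional matrix (M×L×I×Θ by i×ℓ×m×ρ×ΔT):
  M: [ 0  0  1  1  0]
  L: [ 0  1  0 -3  0]
  I: [ 1  0  0  0  0]
  Θ: [ 0  0  0  0  1]
Row reduction gives pivot columns i,ℓ,m,ΔT; rank = 4
Pivot set = {i,ℓ,m,ΔT}, free = {ρ}
RREF:
  r0: [   1    0    0    0    0]
  r1: [   0    1    0   -3    0]
  r2: [   0    0    1    1    0]
  r3: [   0    0    0    0    1]
Fix exponent of ρ at 1; solve each RREF row for its pivot's exponent:
  r0: exp(i) + (0)·1 = 0 ⇒ exp(i) = 0
  r1: exp(ℓ) + (-3)·1 = 0 ⇒ exp(ℓ) = 3
  r2: exp(m) + (1)·1 = 0 ⇒ exp(m) = -1
  r3: exp(ΔT) + (0)·1 = 0 ⇒ exp(ΔT) = 0
Π_1 = ℓ^3 · m^-1 · ρ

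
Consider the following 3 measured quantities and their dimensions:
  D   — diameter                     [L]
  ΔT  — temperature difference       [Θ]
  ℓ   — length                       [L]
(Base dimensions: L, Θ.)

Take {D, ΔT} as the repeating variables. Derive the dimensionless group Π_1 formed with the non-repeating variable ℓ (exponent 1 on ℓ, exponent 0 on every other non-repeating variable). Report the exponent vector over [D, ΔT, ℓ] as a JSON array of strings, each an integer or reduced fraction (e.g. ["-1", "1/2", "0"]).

Write exponents as rows L,Θ / cols D,ΔT,ℓ:
  L: [ 1  0  1]
  Θ: [ 0  1  0]
RREF → pivots at {D,ΔT} ⇒ r = 2
Pivot set = {D,ΔT}, free = {ℓ}
RREF:
  r0: [   1    0    1]
  r1: [   0    1    0]
Fix exponent of ℓ at 1; solve each RREF row for its pivot's exponent:
  r0: exp(D) + (1)·1 = 0 ⇒ exp(D) = -1
  r1: exp(ΔT) + (0)·1 = 0 ⇒ exp(ΔT) = 0
Π_1 = D^-1 · ℓ

["-1", "0", "1"]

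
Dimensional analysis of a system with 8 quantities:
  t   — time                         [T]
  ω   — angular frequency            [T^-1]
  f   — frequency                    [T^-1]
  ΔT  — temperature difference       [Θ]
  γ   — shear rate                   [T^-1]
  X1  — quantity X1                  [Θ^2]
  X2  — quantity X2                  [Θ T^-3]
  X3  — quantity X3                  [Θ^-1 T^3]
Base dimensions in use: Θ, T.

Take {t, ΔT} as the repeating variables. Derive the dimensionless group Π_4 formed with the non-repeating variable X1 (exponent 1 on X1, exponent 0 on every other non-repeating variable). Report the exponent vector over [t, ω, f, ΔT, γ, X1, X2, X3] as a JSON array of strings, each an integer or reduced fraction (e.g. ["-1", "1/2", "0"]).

Exponent matrix [Θ,T] × [t,ω,f,ΔT,γ,X1,X2,X3]:
  Θ: [ 0  0  0  1  0  2  1 -1]
  T: [ 1 -1 -1  0 -1  0 -3  3]
RREF → pivots at {t,ΔT} ⇒ r = 2
Pivot set = {t,ΔT}, free = {ω,f,γ,X1,X2,X3}
RREF:
  r0: [   1   -1   -1    0   -1    0   -3    3]
  r1: [   0    0    0    1    0    2    1   -1]
Fix exponent of X1 at 1, ω at 0, f at 0, γ at 0, X2 at 0, X3 at 0; solve each RREF row for its pivot's exponent:
  r0: exp(t) + (0)·1 = 0 ⇒ exp(t) = 0
  r1: exp(ΔT) + (2)·1 = 0 ⇒ exp(ΔT) = -2
Π_4 = ΔT^-2 · X1

["0", "0", "0", "-2", "0", "1", "0", "0"]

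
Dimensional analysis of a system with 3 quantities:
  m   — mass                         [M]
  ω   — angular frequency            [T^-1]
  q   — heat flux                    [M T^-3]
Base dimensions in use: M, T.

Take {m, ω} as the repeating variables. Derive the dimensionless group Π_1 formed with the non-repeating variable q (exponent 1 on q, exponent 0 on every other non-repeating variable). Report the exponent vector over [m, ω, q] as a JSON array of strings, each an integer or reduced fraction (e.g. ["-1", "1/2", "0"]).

["-1", "-3", "1"]

Exponent matrix [M,T] × [m,ω,q]:
  M: [ 1  0  1]
  T: [ 0 -1 -3]
RREF → pivots at {m,ω} ⇒ r = 2
Pivot set = {m,ω}, free = {q}
RREF:
  r0: [   1    0    1]
  r1: [   0    1    3]
Fix exponent of q at 1; solve each RREF row for its pivot's exponent:
  r0: exp(m) + (1)·1 = 0 ⇒ exp(m) = -1
  r1: exp(ω) + (3)·1 = 0 ⇒ exp(ω) = -3
Π_1 = m^-1 · ω^-3 · q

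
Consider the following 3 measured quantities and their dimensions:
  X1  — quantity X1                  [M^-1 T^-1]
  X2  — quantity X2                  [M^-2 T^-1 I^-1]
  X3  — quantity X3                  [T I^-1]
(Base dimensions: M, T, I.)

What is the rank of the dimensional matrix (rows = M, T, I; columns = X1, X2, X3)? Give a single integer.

Exponent matrix [M,T,I] × [X1,X2,X3]:
  M: [-1 -2  0]
  T: [-1 -1  1]
  I: [ 0 -1 -1]
Echelon form has 2 nonzero rows (pivots: X1,X2)

2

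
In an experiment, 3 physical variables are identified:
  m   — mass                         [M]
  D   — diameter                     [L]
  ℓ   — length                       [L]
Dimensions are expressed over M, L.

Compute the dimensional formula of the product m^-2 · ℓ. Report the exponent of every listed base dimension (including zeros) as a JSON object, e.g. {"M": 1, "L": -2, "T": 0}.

{"M": -2, "L": 1}

Exponent matrix [M,L] × [m,D,ℓ]:
  M: [ 1  0  0]
  L: [ 0  1  1]
  [M]: (-2)·1+(1)·0 = -2
  [L]: (-2)·0+(1)·1 = 1
⇒ M^-2 L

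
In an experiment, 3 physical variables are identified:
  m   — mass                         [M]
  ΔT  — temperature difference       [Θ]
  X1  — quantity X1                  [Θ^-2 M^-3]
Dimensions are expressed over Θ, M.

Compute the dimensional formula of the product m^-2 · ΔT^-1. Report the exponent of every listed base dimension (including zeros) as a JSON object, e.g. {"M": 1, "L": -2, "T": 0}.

Write exponents as rows Θ,M / cols m,ΔT,X1:
  Θ: [ 0  1 -2]
  M: [ 1  0 -3]
  [Θ]: (-2)·0+(-1)·1 = -1
  [M]: (-2)·1+(-1)·0 = -2
⇒ Θ^-1 M^-2

{"Θ": -1, "M": -2}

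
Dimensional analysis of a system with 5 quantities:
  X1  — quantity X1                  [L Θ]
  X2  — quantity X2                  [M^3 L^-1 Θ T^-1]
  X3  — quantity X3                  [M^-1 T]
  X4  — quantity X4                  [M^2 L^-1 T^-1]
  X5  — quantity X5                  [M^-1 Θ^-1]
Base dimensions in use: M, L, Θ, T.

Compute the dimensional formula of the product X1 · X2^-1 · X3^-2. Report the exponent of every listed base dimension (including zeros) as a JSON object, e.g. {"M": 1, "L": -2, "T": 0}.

Write exponents as rows M,L,Θ,T / cols X1,X2,X3,X4,X5:
  M: [ 0  3 -1  2 -1]
  L: [ 1 -1  0 -1  0]
  Θ: [ 1  1  0  0 -1]
  T: [ 0 -1  1 -1  0]
  [M]: (1)·0+(-1)·3+(-2)·-1 = -1
  [L]: (1)·1+(-1)·-1+(-2)·0 = 2
  [Θ]: (1)·1+(-1)·1+(-2)·0 = 0
  [T]: (1)·0+(-1)·-1+(-2)·1 = -1
⇒ M^-1 L^2 T^-1

{"M": -1, "L": 2, "Θ": 0, "T": -1}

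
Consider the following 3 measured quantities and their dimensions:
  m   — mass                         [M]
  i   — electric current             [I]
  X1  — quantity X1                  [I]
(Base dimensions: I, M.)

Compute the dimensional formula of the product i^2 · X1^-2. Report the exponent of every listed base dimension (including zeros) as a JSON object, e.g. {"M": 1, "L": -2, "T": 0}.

Exponent matrix [I,M] × [m,i,X1]:
  I: [ 0  1  1]
  M: [ 1  0  0]
  [I]: (2)·1+(-2)·1 = 0
  [M]: (2)·0+(-2)·0 = 0
⇒ 1 (dimensionless)

{"I": 0, "M": 0}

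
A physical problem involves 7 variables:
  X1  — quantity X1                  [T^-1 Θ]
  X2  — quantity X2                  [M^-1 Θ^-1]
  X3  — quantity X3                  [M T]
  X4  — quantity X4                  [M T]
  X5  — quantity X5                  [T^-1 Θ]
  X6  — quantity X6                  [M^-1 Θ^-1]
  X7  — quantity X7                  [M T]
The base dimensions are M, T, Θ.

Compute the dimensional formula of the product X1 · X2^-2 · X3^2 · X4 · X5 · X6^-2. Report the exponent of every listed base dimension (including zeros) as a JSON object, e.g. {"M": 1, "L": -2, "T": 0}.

Exponent matrix [M,T,Θ] × [X1,X2,X3,X4,X5,X6,X7]:
  M: [ 0 -1  1  1  0 -1  1]
  T: [-1  0  1  1 -1  0  1]
  Θ: [ 1 -1  0  0  1 -1  0]
  [M]: (1)·0+(-2)·-1+(2)·1+(1)·1+(1)·0+(-2)·-1 = 7
  [T]: (1)·-1+(-2)·0+(2)·1+(1)·1+(1)·-1+(-2)·0 = 1
  [Θ]: (1)·1+(-2)·-1+(2)·0+(1)·0+(1)·1+(-2)·-1 = 6
⇒ M^7 T Θ^6

{"M": 7, "T": 1, "Θ": 6}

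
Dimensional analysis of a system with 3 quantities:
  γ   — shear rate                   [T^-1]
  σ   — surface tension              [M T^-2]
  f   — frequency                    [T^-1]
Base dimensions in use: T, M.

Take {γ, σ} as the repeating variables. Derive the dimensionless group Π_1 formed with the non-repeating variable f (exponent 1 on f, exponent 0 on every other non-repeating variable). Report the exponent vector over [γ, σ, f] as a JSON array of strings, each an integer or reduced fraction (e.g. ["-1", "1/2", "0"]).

["-1", "0", "1"]

Exponent matrix [T,M] × [γ,σ,f]:
  T: [-1 -2 -1]
  M: [ 0  1  0]
RREF → pivots at {γ,σ} ⇒ r = 2
Pivot set = {γ,σ}, free = {f}
RREF:
  r0: [   1    0    1]
  r1: [   0    1    0]
Fix exponent of f at 1; solve each RREF row for its pivot's exponent:
  r0: exp(γ) + (1)·1 = 0 ⇒ exp(γ) = -1
  r1: exp(σ) + (0)·1 = 0 ⇒ exp(σ) = 0
Π_1 = γ^-1 · f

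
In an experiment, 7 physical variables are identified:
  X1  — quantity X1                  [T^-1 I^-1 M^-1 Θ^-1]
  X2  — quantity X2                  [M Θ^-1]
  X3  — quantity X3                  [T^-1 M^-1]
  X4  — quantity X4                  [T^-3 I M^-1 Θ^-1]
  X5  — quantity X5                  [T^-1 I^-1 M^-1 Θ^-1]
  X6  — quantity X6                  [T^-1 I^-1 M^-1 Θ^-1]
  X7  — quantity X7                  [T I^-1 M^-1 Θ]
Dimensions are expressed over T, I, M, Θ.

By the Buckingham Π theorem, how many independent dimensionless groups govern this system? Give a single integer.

Write exponents as rows T,I,M,Θ / cols X1,X2,X3,X4,X5,X6,X7:
  T: [-1  0 -1 -3 -1 -1  1]
  I: [-1  0  0  1 -1 -1 -1]
  M: [-1  1 -1 -1 -1 -1 -1]
  Θ: [-1 -1  0 -1 -1 -1  1]
RREF → pivots at {X1,X2,X3} ⇒ r = 3
n=7, r=3 ⇒ 4 dimensionless groups

4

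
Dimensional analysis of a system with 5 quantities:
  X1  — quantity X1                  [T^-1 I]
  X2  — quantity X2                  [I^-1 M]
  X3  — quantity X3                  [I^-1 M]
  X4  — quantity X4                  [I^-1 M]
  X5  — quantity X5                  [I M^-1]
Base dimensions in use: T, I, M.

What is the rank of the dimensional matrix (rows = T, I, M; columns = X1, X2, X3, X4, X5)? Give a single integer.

2

Write exponents as rows T,I,M / cols X1,X2,X3,X4,X5:
  T: [-1  0  0  0  0]
  I: [ 1 -1 -1 -1  1]
  M: [ 0  1  1  1 -1]
RREF → pivots at {X1,X2} ⇒ r = 2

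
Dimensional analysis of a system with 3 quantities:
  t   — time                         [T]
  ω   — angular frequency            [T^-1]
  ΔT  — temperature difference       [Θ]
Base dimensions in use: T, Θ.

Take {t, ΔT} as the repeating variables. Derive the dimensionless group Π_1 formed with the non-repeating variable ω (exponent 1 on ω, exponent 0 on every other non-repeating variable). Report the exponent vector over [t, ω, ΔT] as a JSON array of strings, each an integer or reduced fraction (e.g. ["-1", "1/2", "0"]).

["1", "1", "0"]

Dimensional matrix (T×Θ by t×ω×ΔT):
  T: [ 1 -1  0]
  Θ: [ 0  0  1]
Row reduction gives pivot columns t,ΔT; rank = 2
Pivot set = {t,ΔT}, free = {ω}
RREF:
  r0: [   1   -1    0]
  r1: [   0    0    1]
Fix exponent of ω at 1; solve each RREF row for its pivot's exponent:
  r0: exp(t) + (-1)·1 = 0 ⇒ exp(t) = 1
  r1: exp(ΔT) + (0)·1 = 0 ⇒ exp(ΔT) = 0
Π_1 = t · ω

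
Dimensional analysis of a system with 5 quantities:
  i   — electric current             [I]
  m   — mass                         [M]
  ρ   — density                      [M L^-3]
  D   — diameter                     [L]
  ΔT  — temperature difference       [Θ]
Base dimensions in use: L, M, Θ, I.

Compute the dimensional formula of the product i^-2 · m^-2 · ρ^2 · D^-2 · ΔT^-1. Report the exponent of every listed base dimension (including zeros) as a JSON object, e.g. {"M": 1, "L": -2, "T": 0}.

{"L": -8, "M": 0, "Θ": -1, "I": -2}

Write exponents as rows L,M,Θ,I / cols i,m,ρ,D,ΔT:
  L: [ 0  0 -3  1  0]
  M: [ 0  1  1  0  0]
  Θ: [ 0  0  0  0  1]
  I: [ 1  0  0  0  0]
  [L]: (-2)·0+(-2)·0+(2)·-3+(-2)·1+(-1)·0 = -8
  [M]: (-2)·0+(-2)·1+(2)·1+(-2)·0+(-1)·0 = 0
  [Θ]: (-2)·0+(-2)·0+(2)·0+(-2)·0+(-1)·1 = -1
  [I]: (-2)·1+(-2)·0+(2)·0+(-2)·0+(-1)·0 = -2
⇒ L^-8 Θ^-1 I^-2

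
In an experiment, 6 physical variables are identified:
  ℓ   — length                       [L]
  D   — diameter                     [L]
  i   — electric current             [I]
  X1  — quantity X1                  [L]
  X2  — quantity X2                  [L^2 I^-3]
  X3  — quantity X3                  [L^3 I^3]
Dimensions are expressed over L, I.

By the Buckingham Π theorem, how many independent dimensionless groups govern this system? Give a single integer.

4

Write exponents as rows L,I / cols ℓ,D,i,X1,X2,X3:
  L: [ 1  1  0  1  2  3]
  I: [ 0  0  1  0 -3  3]
Row reduction gives pivot columns ℓ,i; rank = 2
6 vars − rank 2 = 4 Π groups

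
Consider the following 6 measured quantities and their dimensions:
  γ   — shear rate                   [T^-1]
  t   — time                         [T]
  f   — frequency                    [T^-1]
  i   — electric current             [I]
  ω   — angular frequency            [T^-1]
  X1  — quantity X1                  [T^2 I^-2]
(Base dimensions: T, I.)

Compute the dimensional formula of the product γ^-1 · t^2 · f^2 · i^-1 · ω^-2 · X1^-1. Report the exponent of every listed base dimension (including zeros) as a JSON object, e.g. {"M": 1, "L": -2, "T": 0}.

{"T": 1, "I": 1}

Write exponents as rows T,I / cols γ,t,f,i,ω,X1:
  T: [-1  1 -1  0 -1  2]
  I: [ 0  0  0  1  0 -2]
  [T]: (-1)·-1+(2)·1+(2)·-1+(-1)·0+(-2)·-1+(-1)·2 = 1
  [I]: (-1)·0+(2)·0+(2)·0+(-1)·1+(-2)·0+(-1)·-2 = 1
⇒ T I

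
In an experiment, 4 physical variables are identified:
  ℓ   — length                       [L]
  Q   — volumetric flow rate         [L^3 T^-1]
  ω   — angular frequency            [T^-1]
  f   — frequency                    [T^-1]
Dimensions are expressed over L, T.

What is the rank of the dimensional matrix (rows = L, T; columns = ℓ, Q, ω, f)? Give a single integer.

Dimensional matrix (L×T by ℓ×Q×ω×f):
  L: [ 1  3  0  0]
  T: [ 0 -1 -1 -1]
Row reduction gives pivot columns ℓ,Q; rank = 2

2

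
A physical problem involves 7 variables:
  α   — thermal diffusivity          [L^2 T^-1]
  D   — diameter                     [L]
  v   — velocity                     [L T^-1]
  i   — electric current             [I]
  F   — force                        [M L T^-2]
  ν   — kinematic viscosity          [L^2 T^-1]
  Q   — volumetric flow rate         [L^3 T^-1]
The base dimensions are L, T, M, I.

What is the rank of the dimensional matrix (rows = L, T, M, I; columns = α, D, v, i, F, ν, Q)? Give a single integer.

Write exponents as rows L,T,M,I / cols α,D,v,i,F,ν,Q:
  L: [ 2  1  1  0  1  2  3]
  T: [-1  0 -1  0 -2 -1 -1]
  M: [ 0  0  0  0  1  0  0]
  I: [ 0  0  0  1  0  0  0]
RREF → pivots at {α,D,i,F} ⇒ r = 4

4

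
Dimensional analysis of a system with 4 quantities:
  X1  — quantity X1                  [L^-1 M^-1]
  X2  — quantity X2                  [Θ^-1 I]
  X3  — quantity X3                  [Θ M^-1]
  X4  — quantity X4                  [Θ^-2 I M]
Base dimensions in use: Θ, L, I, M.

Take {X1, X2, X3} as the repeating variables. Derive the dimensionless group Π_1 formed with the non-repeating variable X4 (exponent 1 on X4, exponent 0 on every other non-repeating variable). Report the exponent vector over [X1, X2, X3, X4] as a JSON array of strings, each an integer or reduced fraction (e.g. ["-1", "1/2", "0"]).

["0", "-1", "1", "1"]

Dimensional matrix (Θ×L×I×M by X1×X2×X3×X4):
  Θ: [ 0 -1  1 -2]
  L: [-1  0  0  0]
  I: [ 0  1  0  1]
  M: [-1  0 -1  1]
Row reduction gives pivot columns X1,X2,X3; rank = 3
Repeat: X1,X2,X3; free: X4
RREF:
  r0: [   1    0    0    0]
  r1: [   0    1    0    1]
  r2: [   0    0    1   -1]
  r3: [   0    0    0    0]
Fix exponent of X4 at 1; solve each RREF row for its pivot's exponent:
  r0: exp(X1) + (0)·1 = 0 ⇒ exp(X1) = 0
  r1: exp(X2) + (1)·1 = 0 ⇒ exp(X2) = -1
  r2: exp(X3) + (-1)·1 = 0 ⇒ exp(X3) = 1
Π_1 = X2^-1 · X3 · X4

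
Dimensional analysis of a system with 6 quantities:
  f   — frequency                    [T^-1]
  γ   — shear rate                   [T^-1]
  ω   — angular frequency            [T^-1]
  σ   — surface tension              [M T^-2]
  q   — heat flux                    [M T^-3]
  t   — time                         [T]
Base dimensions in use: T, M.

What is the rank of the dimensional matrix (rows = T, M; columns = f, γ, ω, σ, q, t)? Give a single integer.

2

Dimensional matrix (T×M by f×γ×ω×σ×q×t):
  T: [-1 -1 -1 -2 -3  1]
  M: [ 0  0  0  1  1  0]
Echelon form has 2 nonzero rows (pivots: f,σ)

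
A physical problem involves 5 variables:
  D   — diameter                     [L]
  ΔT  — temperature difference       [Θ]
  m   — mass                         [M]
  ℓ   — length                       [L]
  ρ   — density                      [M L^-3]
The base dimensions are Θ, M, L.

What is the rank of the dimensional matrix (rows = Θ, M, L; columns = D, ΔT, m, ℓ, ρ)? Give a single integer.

Write exponents as rows Θ,M,L / cols D,ΔT,m,ℓ,ρ:
  Θ: [ 0  1  0  0  0]
  M: [ 0  0  1  0  1]
  L: [ 1  0  0  1 -3]
Echelon form has 3 nonzero rows (pivots: D,ΔT,m)

3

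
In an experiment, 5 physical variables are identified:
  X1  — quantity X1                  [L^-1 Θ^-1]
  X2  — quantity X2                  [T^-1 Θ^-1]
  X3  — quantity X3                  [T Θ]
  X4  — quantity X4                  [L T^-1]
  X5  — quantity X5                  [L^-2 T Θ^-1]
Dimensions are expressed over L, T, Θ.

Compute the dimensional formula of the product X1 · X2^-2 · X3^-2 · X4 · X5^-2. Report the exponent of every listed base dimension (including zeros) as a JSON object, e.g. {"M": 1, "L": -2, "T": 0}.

{"L": 4, "T": -3, "Θ": 1}

Exponent matrix [L,T,Θ] × [X1,X2,X3,X4,X5]:
  L: [-1  0  0  1 -2]
  T: [ 0 -1  1 -1  1]
  Θ: [-1 -1  1  0 -1]
  [L]: (1)·-1+(-2)·0+(-2)·0+(1)·1+(-2)·-2 = 4
  [T]: (1)·0+(-2)·-1+(-2)·1+(1)·-1+(-2)·1 = -3
  [Θ]: (1)·-1+(-2)·-1+(-2)·1+(1)·0+(-2)·-1 = 1
⇒ L^4 T^-3 Θ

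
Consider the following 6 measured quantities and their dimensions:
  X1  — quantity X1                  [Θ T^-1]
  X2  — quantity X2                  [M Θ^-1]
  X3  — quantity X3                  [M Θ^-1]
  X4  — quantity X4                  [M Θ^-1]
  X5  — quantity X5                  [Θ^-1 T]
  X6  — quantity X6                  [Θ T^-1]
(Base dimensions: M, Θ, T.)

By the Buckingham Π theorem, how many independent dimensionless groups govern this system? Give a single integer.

4

Exponent matrix [M,Θ,T] × [X1,X2,X3,X4,X5,X6]:
  M: [ 0  1  1  1  0  0]
  Θ: [ 1 -1 -1 -1 -1  1]
  T: [-1  0  0  0  1 -1]
Echelon form has 2 nonzero rows (pivots: X1,X2)
n=6, r=2 ⇒ 4 dimensionless groups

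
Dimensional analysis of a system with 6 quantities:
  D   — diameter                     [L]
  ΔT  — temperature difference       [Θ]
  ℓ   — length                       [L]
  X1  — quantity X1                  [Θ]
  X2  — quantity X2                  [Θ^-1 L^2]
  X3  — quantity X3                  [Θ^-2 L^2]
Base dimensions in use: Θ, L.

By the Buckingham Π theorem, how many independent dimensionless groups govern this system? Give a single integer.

Write exponents as rows Θ,L / cols D,ΔT,ℓ,X1,X2,X3:
  Θ: [ 0  1  0  1 -1 -2]
  L: [ 1  0  1  0  2  2]
RREF → pivots at {D,ΔT} ⇒ r = 2
6 vars − rank 2 = 4 Π groups

4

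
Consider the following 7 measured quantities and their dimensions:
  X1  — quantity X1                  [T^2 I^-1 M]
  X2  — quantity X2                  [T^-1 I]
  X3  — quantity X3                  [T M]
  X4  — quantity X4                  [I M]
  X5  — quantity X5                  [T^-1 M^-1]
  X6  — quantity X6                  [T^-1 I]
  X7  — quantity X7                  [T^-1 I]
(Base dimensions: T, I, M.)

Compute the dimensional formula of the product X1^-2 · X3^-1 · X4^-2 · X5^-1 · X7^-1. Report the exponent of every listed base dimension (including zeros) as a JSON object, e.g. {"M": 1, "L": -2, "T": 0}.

Dimensional matrix (T×I×M by X1×X2×X3×X4×X5×X6×X7):
  T: [ 2 -1  1  0 -1 -1 -1]
  I: [-1  1  0  1  0  1  1]
  M: [ 1  0  1  1 -1  0  0]
  [T]: (-2)·2+(-1)·1+(-2)·0+(-1)·-1+(-1)·-1 = -3
  [I]: (-2)·-1+(-1)·0+(-2)·1+(-1)·0+(-1)·1 = -1
  [M]: (-2)·1+(-1)·1+(-2)·1+(-1)·-1+(-1)·0 = -4
⇒ T^-3 I^-1 M^-4

{"T": -3, "I": -1, "M": -4}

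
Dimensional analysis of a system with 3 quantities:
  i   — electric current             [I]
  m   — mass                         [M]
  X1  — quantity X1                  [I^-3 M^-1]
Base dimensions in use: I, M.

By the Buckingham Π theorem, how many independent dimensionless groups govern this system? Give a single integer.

1

Write exponents as rows I,M / cols i,m,X1:
  I: [ 1  0 -3]
  M: [ 0  1 -1]
Row reduction gives pivot columns i,m; rank = 2
Π count = n − r = 3 − 2 = 1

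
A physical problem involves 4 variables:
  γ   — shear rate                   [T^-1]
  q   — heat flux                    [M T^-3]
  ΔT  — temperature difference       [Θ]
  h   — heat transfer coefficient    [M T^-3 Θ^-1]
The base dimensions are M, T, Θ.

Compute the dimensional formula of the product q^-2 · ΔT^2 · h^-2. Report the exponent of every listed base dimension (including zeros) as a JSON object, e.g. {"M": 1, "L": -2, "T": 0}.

{"M": -4, "T": 12, "Θ": 4}

Dimensional matrix (M×T×Θ by γ×q×ΔT×h):
  M: [ 0  1  0  1]
  T: [-1 -3  0 -3]
  Θ: [ 0  0  1 -1]
  [M]: (-2)·1+(2)·0+(-2)·1 = -4
  [T]: (-2)·-3+(2)·0+(-2)·-3 = 12
  [Θ]: (-2)·0+(2)·1+(-2)·-1 = 4
⇒ M^-4 T^12 Θ^4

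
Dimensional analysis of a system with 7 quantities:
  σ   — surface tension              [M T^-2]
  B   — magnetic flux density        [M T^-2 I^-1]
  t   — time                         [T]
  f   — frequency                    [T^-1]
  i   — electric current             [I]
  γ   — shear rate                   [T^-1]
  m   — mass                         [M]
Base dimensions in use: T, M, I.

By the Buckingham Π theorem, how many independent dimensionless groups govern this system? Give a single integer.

Dimensional matrix (T×M×I by σ×B×t×f×i×γ×m):
  T: [-2 -2  1 -1  0 -1  0]
  M: [ 1  1  0  0  0  0  1]
  I: [ 0 -1  0  0  1  0  0]
Row reduction gives pivot columns σ,B,t; rank = 3
7 vars − rank 3 = 4 Π groups

4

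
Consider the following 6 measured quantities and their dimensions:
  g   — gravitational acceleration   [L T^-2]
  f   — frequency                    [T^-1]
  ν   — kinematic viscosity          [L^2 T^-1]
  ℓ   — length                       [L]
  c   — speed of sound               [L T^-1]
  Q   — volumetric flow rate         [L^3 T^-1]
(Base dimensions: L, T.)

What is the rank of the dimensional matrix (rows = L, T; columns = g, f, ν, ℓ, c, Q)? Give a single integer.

2

Dimensional matrix (L×T by g×f×ν×ℓ×c×Q):
  L: [ 1  0  2  1  1  3]
  T: [-2 -1 -1  0 -1 -1]
Echelon form has 2 nonzero rows (pivots: g,f)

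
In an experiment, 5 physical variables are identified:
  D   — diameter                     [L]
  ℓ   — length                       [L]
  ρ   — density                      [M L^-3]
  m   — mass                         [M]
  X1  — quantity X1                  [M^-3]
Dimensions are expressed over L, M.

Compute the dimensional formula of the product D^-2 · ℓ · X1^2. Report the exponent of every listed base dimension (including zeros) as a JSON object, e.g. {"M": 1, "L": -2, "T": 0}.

{"L": -1, "M": -6}

Exponent matrix [L,M] × [D,ℓ,ρ,m,X1]:
  L: [ 1  1 -3  0  0]
  M: [ 0  0  1  1 -3]
  [L]: (-2)·1+(1)·1+(2)·0 = -1
  [M]: (-2)·0+(1)·0+(2)·-3 = -6
⇒ L^-1 M^-6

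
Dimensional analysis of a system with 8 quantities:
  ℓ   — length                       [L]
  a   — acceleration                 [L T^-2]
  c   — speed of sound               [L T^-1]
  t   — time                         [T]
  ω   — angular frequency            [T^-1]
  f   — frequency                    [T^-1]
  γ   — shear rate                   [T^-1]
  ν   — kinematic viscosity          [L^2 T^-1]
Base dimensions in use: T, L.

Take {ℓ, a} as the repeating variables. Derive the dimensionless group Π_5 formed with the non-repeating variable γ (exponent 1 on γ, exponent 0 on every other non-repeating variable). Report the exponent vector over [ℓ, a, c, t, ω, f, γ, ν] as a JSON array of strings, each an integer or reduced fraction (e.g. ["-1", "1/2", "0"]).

["1/2", "-1/2", "0", "0", "0", "0", "1", "0"]

Dimensional matrix (T×L by ℓ×a×c×t×ω×f×γ×ν):
  T: [ 0 -2 -1  1 -1 -1 -1 -1]
  L: [ 1  1  1  0  0  0  0  2]
Row reduction gives pivot columns ℓ,a; rank = 2
Pivot set = {ℓ,a}, free = {c,t,ω,f,γ,ν}
RREF:
  r0: [   1    0  1/2  1/2 -1/2 -1/2 -1/2  3/2]
  r1: [   0    1  1/2 -1/2  1/2  1/2  1/2  1/2]
Fix exponent of γ at 1, c at 0, t at 0, ω at 0, f at 0, ν at 0; solve each RREF row for its pivot's exponent:
  r0: exp(ℓ) + (-1/2)·1 = 0 ⇒ exp(ℓ) = 1/2
  r1: exp(a) + (1/2)·1 = 0 ⇒ exp(a) = -1/2
Π_5 = ℓ^(1/2) · a^(-1/2) · γ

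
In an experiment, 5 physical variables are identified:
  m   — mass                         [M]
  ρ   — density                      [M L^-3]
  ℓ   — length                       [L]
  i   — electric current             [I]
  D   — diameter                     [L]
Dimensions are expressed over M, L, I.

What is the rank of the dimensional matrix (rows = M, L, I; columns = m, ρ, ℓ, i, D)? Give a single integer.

Exponent matrix [M,L,I] × [m,ρ,ℓ,i,D]:
  M: [ 1  1  0  0  0]
  L: [ 0 -3  1  0  1]
  I: [ 0  0  0  1  0]
Echelon form has 3 nonzero rows (pivots: m,ρ,i)

3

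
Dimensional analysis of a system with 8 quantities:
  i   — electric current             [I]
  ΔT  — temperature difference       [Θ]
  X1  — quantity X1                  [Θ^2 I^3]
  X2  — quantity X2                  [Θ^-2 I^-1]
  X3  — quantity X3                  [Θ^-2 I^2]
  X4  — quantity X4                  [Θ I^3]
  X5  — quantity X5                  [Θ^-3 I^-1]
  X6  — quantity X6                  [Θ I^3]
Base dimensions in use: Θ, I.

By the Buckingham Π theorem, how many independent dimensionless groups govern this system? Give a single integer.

Write exponents as rows Θ,I / cols i,ΔT,X1,X2,X3,X4,X5,X6:
  Θ: [ 0  1  2 -2 -2  1 -3  1]
  I: [ 1  0  3 -1  2  3 -1  3]
Row reduction gives pivot columns i,ΔT; rank = 2
n=8, r=2 ⇒ 6 dimensionless groups

6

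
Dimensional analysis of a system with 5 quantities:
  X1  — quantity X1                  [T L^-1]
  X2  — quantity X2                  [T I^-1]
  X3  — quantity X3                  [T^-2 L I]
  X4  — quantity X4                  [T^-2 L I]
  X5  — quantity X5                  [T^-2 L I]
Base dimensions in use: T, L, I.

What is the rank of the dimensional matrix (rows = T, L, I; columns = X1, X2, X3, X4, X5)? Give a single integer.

Write exponents as rows T,L,I / cols X1,X2,X3,X4,X5:
  T: [ 1  1 -2 -2 -2]
  L: [-1  0  1  1  1]
  I: [ 0 -1  1  1  1]
Echelon form has 2 nonzero rows (pivots: X1,X2)

2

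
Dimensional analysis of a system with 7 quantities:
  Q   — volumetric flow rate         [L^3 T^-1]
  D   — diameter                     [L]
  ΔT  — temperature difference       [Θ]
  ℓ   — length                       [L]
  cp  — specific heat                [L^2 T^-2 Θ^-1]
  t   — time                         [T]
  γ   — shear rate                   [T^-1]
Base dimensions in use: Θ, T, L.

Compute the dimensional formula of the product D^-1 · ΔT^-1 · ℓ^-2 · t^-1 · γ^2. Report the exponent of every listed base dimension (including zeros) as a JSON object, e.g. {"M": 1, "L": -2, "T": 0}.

{"Θ": -1, "T": -3, "L": -3}

Write exponents as rows Θ,T,L / cols Q,D,ΔT,ℓ,cp,t,γ:
  Θ: [ 0  0  1  0 -1  0  0]
  T: [-1  0  0  0 -2  1 -1]
  L: [ 3  1  0  1  2  0  0]
  [Θ]: (-1)·0+(-1)·1+(-2)·0+(-1)·0+(2)·0 = -1
  [T]: (-1)·0+(-1)·0+(-2)·0+(-1)·1+(2)·-1 = -3
  [L]: (-1)·1+(-1)·0+(-2)·1+(-1)·0+(2)·0 = -3
⇒ Θ^-1 T^-3 L^-3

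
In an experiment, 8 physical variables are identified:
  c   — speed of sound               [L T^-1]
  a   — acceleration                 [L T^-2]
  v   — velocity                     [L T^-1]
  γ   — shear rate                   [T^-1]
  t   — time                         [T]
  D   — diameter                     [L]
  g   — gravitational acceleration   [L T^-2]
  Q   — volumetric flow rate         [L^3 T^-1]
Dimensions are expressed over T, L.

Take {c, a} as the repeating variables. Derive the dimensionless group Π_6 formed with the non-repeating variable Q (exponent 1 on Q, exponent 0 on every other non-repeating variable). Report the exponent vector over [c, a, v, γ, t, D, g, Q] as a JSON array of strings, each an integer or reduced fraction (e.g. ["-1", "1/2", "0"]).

Exponent matrix [T,L] × [c,a,v,γ,t,D,g,Q]:
  T: [-1 -2 -1 -1  1  0 -2 -1]
  L: [ 1  1  1  0  0  1  1  3]
Echelon form has 2 nonzero rows (pivots: c,a)
Repeat: c,a; free: v,γ,t,D,g,Q
RREF:
  r0: [   1    0    1   -1    1    2    0    5]
  r1: [   0    1    0    1   -1   -1    1   -2]
Fix exponent of Q at 1, v at 0, γ at 0, t at 0, D at 0, g at 0; solve each RREF row for its pivot's exponent:
  r0: exp(c) + (5)·1 = 0 ⇒ exp(c) = -5
  r1: exp(a) + (-2)·1 = 0 ⇒ exp(a) = 2
Π_6 = c^-5 · a^2 · Q

["-5", "2", "0", "0", "0", "0", "0", "1"]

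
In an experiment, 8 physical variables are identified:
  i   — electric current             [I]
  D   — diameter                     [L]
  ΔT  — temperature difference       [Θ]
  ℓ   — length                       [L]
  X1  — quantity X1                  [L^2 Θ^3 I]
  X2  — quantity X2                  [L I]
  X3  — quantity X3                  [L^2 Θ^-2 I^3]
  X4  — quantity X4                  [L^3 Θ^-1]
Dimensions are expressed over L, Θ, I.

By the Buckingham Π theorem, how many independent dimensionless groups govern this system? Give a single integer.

5

Write exponents as rows L,Θ,I / cols i,D,ΔT,ℓ,X1,X2,X3,X4:
  L: [ 0  1  0  1  2  1  2  3]
  Θ: [ 0  0  1  0  3  0 -2 -1]
  I: [ 1  0  0  0  1  1  3  0]
RREF → pivots at {i,D,ΔT} ⇒ r = 3
8 vars − rank 3 = 5 Π groups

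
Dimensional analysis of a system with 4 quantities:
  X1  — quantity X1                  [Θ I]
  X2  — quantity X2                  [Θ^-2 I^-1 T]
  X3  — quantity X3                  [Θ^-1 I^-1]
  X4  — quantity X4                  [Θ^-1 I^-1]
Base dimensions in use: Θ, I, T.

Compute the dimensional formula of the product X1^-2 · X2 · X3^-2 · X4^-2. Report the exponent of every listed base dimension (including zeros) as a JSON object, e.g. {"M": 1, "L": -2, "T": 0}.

{"Θ": 0, "I": 1, "T": 1}

Dimensional matrix (Θ×I×T by X1×X2×X3×X4):
  Θ: [ 1 -2 -1 -1]
  I: [ 1 -1 -1 -1]
  T: [ 0  1  0  0]
  [Θ]: (-2)·1+(1)·-2+(-2)·-1+(-2)·-1 = 0
  [I]: (-2)·1+(1)·-1+(-2)·-1+(-2)·-1 = 1
  [T]: (-2)·0+(1)·1+(-2)·0+(-2)·0 = 1
⇒ I T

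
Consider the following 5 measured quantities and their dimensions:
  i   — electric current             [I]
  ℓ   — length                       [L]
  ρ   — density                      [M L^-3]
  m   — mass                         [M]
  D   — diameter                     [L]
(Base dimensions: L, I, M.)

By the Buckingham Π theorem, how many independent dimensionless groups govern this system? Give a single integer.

Dimensional matrix (L×I×M by i×ℓ×ρ×m×D):
  L: [ 0  1 -3  0  1]
  I: [ 1  0  0  0  0]
  M: [ 0  0  1  1  0]
RREF → pivots at {i,ℓ,ρ} ⇒ r = 3
5 vars − rank 3 = 2 Π groups

2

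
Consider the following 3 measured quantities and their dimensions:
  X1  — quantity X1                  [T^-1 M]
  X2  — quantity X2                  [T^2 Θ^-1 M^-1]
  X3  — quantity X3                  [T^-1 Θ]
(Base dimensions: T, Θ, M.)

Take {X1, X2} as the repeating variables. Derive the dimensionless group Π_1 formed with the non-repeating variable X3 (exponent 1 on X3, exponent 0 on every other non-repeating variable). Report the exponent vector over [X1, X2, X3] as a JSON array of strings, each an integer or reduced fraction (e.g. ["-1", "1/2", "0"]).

["1", "1", "1"]

Exponent matrix [T,Θ,M] × [X1,X2,X3]:
  T: [-1  2 -1]
  Θ: [ 0 -1  1]
  M: [ 1 -1  0]
RREF → pivots at {X1,X2} ⇒ r = 2
Pivot set = {X1,X2}, free = {X3}
RREF:
  r0: [   1    0   -1]
  r1: [   0    1   -1]
  r2: [   0    0    0]
Fix exponent of X3 at 1; solve each RREF row for its pivot's exponent:
  r0: exp(X1) + (-1)·1 = 0 ⇒ exp(X1) = 1
  r1: exp(X2) + (-1)·1 = 0 ⇒ exp(X2) = 1
Π_1 = X1 · X2 · X3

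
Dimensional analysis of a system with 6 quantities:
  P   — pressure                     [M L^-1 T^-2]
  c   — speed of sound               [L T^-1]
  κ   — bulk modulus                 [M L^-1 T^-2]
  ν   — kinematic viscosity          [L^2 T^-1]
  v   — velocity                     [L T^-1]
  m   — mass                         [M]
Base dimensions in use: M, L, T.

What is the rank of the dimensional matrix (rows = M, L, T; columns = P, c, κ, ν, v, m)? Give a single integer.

3

Write exponents as rows M,L,T / cols P,c,κ,ν,v,m:
  M: [ 1  0  1  0  0  1]
  L: [-1  1 -1  2  1  0]
  T: [-2 -1 -2 -1 -1  0]
Echelon form has 3 nonzero rows (pivots: P,c,ν)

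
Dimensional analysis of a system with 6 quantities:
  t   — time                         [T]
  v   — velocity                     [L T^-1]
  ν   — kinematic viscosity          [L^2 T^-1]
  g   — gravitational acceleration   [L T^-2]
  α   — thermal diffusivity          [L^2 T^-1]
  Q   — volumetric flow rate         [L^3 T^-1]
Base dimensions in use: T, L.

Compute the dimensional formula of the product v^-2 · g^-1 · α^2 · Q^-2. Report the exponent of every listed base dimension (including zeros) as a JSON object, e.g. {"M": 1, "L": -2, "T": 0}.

Dimensional matrix (T×L by t×v×ν×g×α×Q):
  T: [ 1 -1 -1 -2 -1 -1]
  L: [ 0  1  2  1  2  3]
  [T]: (-2)·-1+(-1)·-2+(2)·-1+(-2)·-1 = 4
  [L]: (-2)·1+(-1)·1+(2)·2+(-2)·3 = -5
⇒ T^4 L^-5

{"T": 4, "L": -5}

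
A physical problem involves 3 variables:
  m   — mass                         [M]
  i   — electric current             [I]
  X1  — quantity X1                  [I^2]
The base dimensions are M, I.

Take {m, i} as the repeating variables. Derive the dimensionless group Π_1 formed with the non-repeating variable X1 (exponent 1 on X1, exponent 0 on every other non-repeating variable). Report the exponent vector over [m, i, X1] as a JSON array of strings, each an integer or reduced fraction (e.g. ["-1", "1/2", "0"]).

["0", "-2", "1"]

Dimensional matrix (M×I by m×i×X1):
  M: [ 1  0  0]
  I: [ 0  1  2]
Row reduction gives pivot columns m,i; rank = 2
Pivot set = {m,i}, free = {X1}
RREF:
  r0: [   1    0    0]
  r1: [   0    1    2]
Fix exponent of X1 at 1; solve each RREF row for its pivot's exponent:
  r0: exp(m) + (0)·1 = 0 ⇒ exp(m) = 0
  r1: exp(i) + (2)·1 = 0 ⇒ exp(i) = -2
Π_1 = i^-2 · X1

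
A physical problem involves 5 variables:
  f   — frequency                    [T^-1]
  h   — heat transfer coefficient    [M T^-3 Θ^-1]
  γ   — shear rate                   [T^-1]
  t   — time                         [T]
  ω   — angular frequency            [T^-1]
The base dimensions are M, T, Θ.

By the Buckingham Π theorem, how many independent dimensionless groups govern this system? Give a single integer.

Dimensional matrix (M×T×Θ by f×h×γ×t×ω):
  M: [ 0  1  0  0  0]
  T: [-1 -3 -1  1 -1]
  Θ: [ 0 -1  0  0  0]
Row reduction gives pivot columns f,h; rank = 2
5 vars − rank 2 = 3 Π groups

3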